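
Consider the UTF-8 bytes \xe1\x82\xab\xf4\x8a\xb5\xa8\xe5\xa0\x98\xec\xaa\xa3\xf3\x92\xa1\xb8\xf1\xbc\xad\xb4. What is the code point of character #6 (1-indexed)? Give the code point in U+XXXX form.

U+7CB74

Offset 0: leading byte 0xE1 = 11100001 → 3-byte char #1 = E1 82 AB.
Offset 3: leading byte 0xF4 = 11110100 → 4-byte char #2 = F4 8A B5 A8.
Offset 7: leading byte 0xE5 = 11100101 → 3-byte char #3 = E5 A0 98.
Offset 10: leading byte 0xEC = 11101100 → 3-byte char #4 = EC AA A3.
Offset 13: leading byte 0xF3 = 11110011 → 4-byte char #5 = F3 92 A1 B8.
Offset 17: leading byte 0xF1 = 11110001 → 4-byte char #6 = F1 BC AD B4.
Leading byte 0xF1 = 11110001 matches 11110xxx → 4-byte sequence.
Byte 1: 0xF1 = 11110001, payload 001 (3 bits).
Byte 2: 0xBC = 10111100 (10xxxxxx ✓), payload 111100.
Byte 3: 0xAD = 10101101 (10xxxxxx ✓), payload 101101.
Byte 4: 0xB4 = 10110100 (10xxxxxx ✓), payload 110100.
Concatenate: 001111100101101110100 = 0x7CB74 (21 bits → U+7CB74).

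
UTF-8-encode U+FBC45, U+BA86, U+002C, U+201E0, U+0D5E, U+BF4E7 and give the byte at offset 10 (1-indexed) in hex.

1-indexed offset 10 is 0-indexed offset 9.
U+FBC45 → 4-byte form F3 BB B1 85 at offsets 0–3.
U+BA86 → 3-byte form EB AA 86 at offsets 4–6.
U+002C → 1-byte form 2C at offsets 7–7.
U+201E0 → 4-byte form F0 A0 87 A0 at offsets 8–11.
Offset 9 falls in char 4's range; it's byte 2 of F0 A0 87 A0 = 0xA0.

0xA0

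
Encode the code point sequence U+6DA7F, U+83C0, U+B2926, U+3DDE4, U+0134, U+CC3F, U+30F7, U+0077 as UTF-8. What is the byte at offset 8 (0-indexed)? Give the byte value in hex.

0xB2

U+6DA7F → 4-byte form F1 AD A9 BF at offsets 0–3.
U+83C0 → 3-byte form E8 8F 80 at offsets 4–6.
U+B2926 → 4-byte form F2 B2 A4 A6 at offsets 7–10.
Offset 8 falls in char 3's range; it's byte 2 of F2 B2 A4 A6 = 0xB2.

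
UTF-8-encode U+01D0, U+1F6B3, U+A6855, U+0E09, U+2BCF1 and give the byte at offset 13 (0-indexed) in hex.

U+01D0 → 2-byte form C7 90 at offsets 0–1.
U+1F6B3 → 4-byte form F0 9F 9A B3 at offsets 2–5.
U+A6855 → 4-byte form F2 A6 A1 95 at offsets 6–9.
U+0E09 → 3-byte form E0 B8 89 at offsets 10–12.
U+2BCF1 → 4-byte form F0 AB B3 B1 at offsets 13–16.
Offset 13 falls in char 5's range; it's byte 1 of F0 AB B3 B1 = 0xF0.

0xF0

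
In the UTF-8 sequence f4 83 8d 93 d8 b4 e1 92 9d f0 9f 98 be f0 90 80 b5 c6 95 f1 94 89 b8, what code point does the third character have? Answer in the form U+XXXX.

Offset 0: leading byte 0xF4 = 11110100 → 4-byte char #1 = F4 83 8D 93.
Offset 4: leading byte 0xD8 = 11011000 → 2-byte char #2 = D8 B4.
Offset 6: leading byte 0xE1 = 11100001 → 3-byte char #3 = E1 92 9D.
Leading byte 0xE1 = 11100001 matches 1110xxxx → 3-byte sequence.
Byte 1: 0xE1 = 11100001, payload 0001 (4 bits).
Byte 2: 0x92 = 10010010 (10xxxxxx ✓), payload 010010.
Byte 3: 0x9D = 10011101 (10xxxxxx ✓), payload 011101.
Concatenate: 0001010010011101 = 0x149D (16 bits → U+149D).

U+149D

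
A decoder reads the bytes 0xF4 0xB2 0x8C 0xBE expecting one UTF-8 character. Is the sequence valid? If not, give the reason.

invalid (encodes a value above U+10FFFF)

Leading byte 0xF4 = 11110100 → 4-byte form.
Payload = 0x13233E, which exceeds U+10FFFF, the maximum Unicode code point. (Leading bytes F5–FF, or F4 followed by ≥ 0x90, are invalid.)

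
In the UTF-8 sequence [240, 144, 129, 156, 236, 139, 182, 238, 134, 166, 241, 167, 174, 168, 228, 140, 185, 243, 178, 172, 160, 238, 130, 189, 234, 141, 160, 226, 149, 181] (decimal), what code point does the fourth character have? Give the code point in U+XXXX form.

Offset 0: leading byte 0xF0 = 11110000 → 4-byte char #1 = F0 90 81 9C.
Offset 4: leading byte 0xEC = 11101100 → 3-byte char #2 = EC 8B B6.
Offset 7: leading byte 0xEE = 11101110 → 3-byte char #3 = EE 86 A6.
Offset 10: leading byte 0xF1 = 11110001 → 4-byte char #4 = F1 A7 AE A8.
Leading byte 0xF1 = 11110001 matches 11110xxx → 4-byte sequence.
Byte 1: 0xF1 = 11110001, payload 001 (3 bits).
Byte 2: 0xA7 = 10100111 (10xxxxxx ✓), payload 100111.
Byte 3: 0xAE = 10101110 (10xxxxxx ✓), payload 101110.
Byte 4: 0xA8 = 10101000 (10xxxxxx ✓), payload 101000.
Concatenate: 001100111101110101000 = 0x67BA8 (21 bits → U+67BA8).

U+67BA8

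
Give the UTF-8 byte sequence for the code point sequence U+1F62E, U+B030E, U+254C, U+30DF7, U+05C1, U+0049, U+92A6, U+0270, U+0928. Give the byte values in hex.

F0 9F 98 AE F2 B0 8C 8E E2 95 8C F0 B0 B7 B7 D7 81 49 E9 8A A6 C9 B0 E0 A4 A8

U+1F62E: 4-byte form → F0 9F 98 AE.
U+B030E: 4-byte form → F2 B0 8C 8E.
U+254C: 3-byte form → E2 95 8C.
U+30DF7: 4-byte form → F0 B0 B7 B7.
U+05C1: 2-byte form → D7 81.
U+0049: 1-byte form → 49.
U+92A6: 3-byte form → E9 8A A6.
U+0270: 2-byte form → C9 B0.
U+0928: 3-byte form → E0 A4 A8.
Concatenated (26 bytes): F0 9F 98 AE F2 B0 8C 8E E2 95 8C F0 B0 B7 B7 D7 81 49 E9 8A A6 C9 B0 E0 A4 A8.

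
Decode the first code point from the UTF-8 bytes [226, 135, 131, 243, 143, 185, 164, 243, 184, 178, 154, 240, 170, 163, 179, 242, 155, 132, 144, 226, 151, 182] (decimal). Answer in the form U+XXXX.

Offset 0: leading byte 0xE2 = 11100010 → 3-byte char #1 = E2 87 83.
Leading byte 0xE2 = 11100010 matches 1110xxxx → 3-byte sequence.
Byte 1: 0xE2 = 11100010, payload 0010 (4 bits).
Byte 2: 0x87 = 10000111 (10xxxxxx ✓), payload 000111.
Byte 3: 0x83 = 10000011 (10xxxxxx ✓), payload 000011.
Concatenate: 0010000111000011 = 0x21C3 (16 bits → U+21C3).

U+21C3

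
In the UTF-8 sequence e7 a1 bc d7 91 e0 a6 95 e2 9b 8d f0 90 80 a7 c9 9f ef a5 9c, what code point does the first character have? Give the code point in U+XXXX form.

U+787C

Offset 0: leading byte 0xE7 = 11100111 → 3-byte char #1 = E7 A1 BC.
Leading byte 0xE7 = 11100111 matches 1110xxxx → 3-byte sequence.
Byte 1: 0xE7 = 11100111, payload 0111 (4 bits).
Byte 2: 0xA1 = 10100001 (10xxxxxx ✓), payload 100001.
Byte 3: 0xBC = 10111100 (10xxxxxx ✓), payload 111100.
Concatenate: 0111100001111100 = 0x787C (16 bits → U+787C).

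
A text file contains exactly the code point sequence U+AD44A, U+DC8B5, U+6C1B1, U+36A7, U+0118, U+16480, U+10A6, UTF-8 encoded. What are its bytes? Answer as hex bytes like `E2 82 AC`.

F2 AD 91 8A F3 9C A2 B5 F1 AC 86 B1 E3 9A A7 C4 98 F0 96 92 80 E1 82 A6

U+AD44A: 4-byte form → F2 AD 91 8A.
U+DC8B5: 4-byte form → F3 9C A2 B5.
U+6C1B1: 4-byte form → F1 AC 86 B1.
U+36A7: 3-byte form → E3 9A A7.
U+0118: 2-byte form → C4 98.
U+16480: 4-byte form → F0 96 92 80.
U+10A6: 3-byte form → E1 82 A6.
Concatenated (24 bytes): F2 AD 91 8A F3 9C A2 B5 F1 AC 86 B1 E3 9A A7 C4 98 F0 96 92 80 E1 82 A6.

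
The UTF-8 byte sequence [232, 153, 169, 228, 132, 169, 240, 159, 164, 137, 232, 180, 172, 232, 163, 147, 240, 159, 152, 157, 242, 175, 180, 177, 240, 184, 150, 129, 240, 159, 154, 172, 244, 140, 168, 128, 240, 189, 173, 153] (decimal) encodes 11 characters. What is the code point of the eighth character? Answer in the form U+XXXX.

U+38581

Offset 0: leading byte 0xE8 = 11101000 → 3-byte char #1 = E8 99 A9.
Offset 3: leading byte 0xE4 = 11100100 → 3-byte char #2 = E4 84 A9.
Offset 6: leading byte 0xF0 = 11110000 → 4-byte char #3 = F0 9F A4 89.
Offset 10: leading byte 0xE8 = 11101000 → 3-byte char #4 = E8 B4 AC.
Offset 13: leading byte 0xE8 = 11101000 → 3-byte char #5 = E8 A3 93.
Offset 16: leading byte 0xF0 = 11110000 → 4-byte char #6 = F0 9F 98 9D.
Offset 20: leading byte 0xF2 = 11110010 → 4-byte char #7 = F2 AF B4 B1.
Offset 24: leading byte 0xF0 = 11110000 → 4-byte char #8 = F0 B8 96 81.
Leading byte 0xF0 = 11110000 matches 11110xxx → 4-byte sequence.
Byte 1: 0xF0 = 11110000, payload 000 (3 bits).
Byte 2: 0xB8 = 10111000 (10xxxxxx ✓), payload 111000.
Byte 3: 0x96 = 10010110 (10xxxxxx ✓), payload 010110.
Byte 4: 0x81 = 10000001 (10xxxxxx ✓), payload 000001.
Concatenate: 000111000010110000001 = 0x38581 (21 bits → U+38581).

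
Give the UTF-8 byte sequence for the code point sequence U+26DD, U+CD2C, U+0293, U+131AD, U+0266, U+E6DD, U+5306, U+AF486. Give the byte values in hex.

E2 9B 9D EC B4 AC CA 93 F0 93 86 AD C9 A6 EE 9B 9D E5 8C 86 F2 AF 92 86

U+26DD: 3-byte form → E2 9B 9D.
U+CD2C: 3-byte form → EC B4 AC.
U+0293: 2-byte form → CA 93.
U+131AD: 4-byte form → F0 93 86 AD.
U+0266: 2-byte form → C9 A6.
U+E6DD: 3-byte form → EE 9B 9D.
U+5306: 3-byte form → E5 8C 86.
U+AF486: 4-byte form → F2 AF 92 86.
Concatenated (24 bytes): E2 9B 9D EC B4 AC CA 93 F0 93 86 AD C9 A6 EE 9B 9D E5 8C 86 F2 AF 92 86.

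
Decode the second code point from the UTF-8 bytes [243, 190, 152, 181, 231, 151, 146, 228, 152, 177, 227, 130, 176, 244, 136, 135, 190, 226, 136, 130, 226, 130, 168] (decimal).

U+75D2

Offset 0: leading byte 0xF3 = 11110011 → 4-byte char #1 = F3 BE 98 B5.
Offset 4: leading byte 0xE7 = 11100111 → 3-byte char #2 = E7 97 92.
Leading byte 0xE7 = 11100111 matches 1110xxxx → 3-byte sequence.
Byte 1: 0xE7 = 11100111, payload 0111 (4 bits).
Byte 2: 0x97 = 10010111 (10xxxxxx ✓), payload 010111.
Byte 3: 0x92 = 10010010 (10xxxxxx ✓), payload 010010.
Concatenate: 0111010111010010 = 0x75D2 (16 bits → U+75D2).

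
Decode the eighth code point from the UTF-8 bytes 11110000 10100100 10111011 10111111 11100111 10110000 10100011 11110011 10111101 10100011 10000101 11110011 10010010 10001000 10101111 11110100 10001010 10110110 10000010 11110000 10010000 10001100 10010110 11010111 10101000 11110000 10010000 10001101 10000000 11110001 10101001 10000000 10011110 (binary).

Offset 0: leading byte 0xF0 = 11110000 → 4-byte char #1 = F0 A4 BB BF.
Offset 4: leading byte 0xE7 = 11100111 → 3-byte char #2 = E7 B0 A3.
Offset 7: leading byte 0xF3 = 11110011 → 4-byte char #3 = F3 BD A3 85.
Offset 11: leading byte 0xF3 = 11110011 → 4-byte char #4 = F3 92 88 AF.
Offset 15: leading byte 0xF4 = 11110100 → 4-byte char #5 = F4 8A B6 82.
Offset 19: leading byte 0xF0 = 11110000 → 4-byte char #6 = F0 90 8C 96.
Offset 23: leading byte 0xD7 = 11010111 → 2-byte char #7 = D7 A8.
Offset 25: leading byte 0xF0 = 11110000 → 4-byte char #8 = F0 90 8D 80.
Leading byte 0xF0 = 11110000 matches 11110xxx → 4-byte sequence.
Byte 1: 0xF0 = 11110000, payload 000 (3 bits).
Byte 2: 0x90 = 10010000 (10xxxxxx ✓), payload 010000.
Byte 3: 0x8D = 10001101 (10xxxxxx ✓), payload 001101.
Byte 4: 0x80 = 10000000 (10xxxxxx ✓), payload 000000.
Concatenate: 000010000001101000000 = 0x10340 (21 bits → U+10340).

U+10340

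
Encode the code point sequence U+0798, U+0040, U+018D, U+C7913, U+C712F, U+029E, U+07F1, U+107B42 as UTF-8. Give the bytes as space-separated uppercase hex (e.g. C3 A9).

DE 98 40 C6 8D F3 87 A4 93 F3 87 84 AF CA 9E DF B1 F4 87 AD 82

U+0798: 2-byte form → DE 98.
U+0040: 1-byte form → 40.
U+018D: 2-byte form → C6 8D.
U+C7913: 4-byte form → F3 87 A4 93.
U+C712F: 4-byte form → F3 87 84 AF.
U+029E: 2-byte form → CA 9E.
U+07F1: 2-byte form → DF B1.
U+107B42: 4-byte form → F4 87 AD 82.
Concatenated (21 bytes): DE 98 40 C6 8D F3 87 A4 93 F3 87 84 AF CA 9E DF B1 F4 87 AD 82.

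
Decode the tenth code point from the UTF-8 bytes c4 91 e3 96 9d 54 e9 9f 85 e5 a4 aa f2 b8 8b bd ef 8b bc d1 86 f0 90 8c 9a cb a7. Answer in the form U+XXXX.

U+02E7

Offset 0: leading byte 0xC4 = 11000100 → 2-byte char #1 = C4 91.
Offset 2: leading byte 0xE3 = 11100011 → 3-byte char #2 = E3 96 9D.
Offset 5: leading byte 0x54 = 01010100 → 1-byte char #3 = 54.
Offset 6: leading byte 0xE9 = 11101001 → 3-byte char #4 = E9 9F 85.
Offset 9: leading byte 0xE5 = 11100101 → 3-byte char #5 = E5 A4 AA.
Offset 12: leading byte 0xF2 = 11110010 → 4-byte char #6 = F2 B8 8B BD.
Offset 16: leading byte 0xEF = 11101111 → 3-byte char #7 = EF 8B BC.
Offset 19: leading byte 0xD1 = 11010001 → 2-byte char #8 = D1 86.
Offset 21: leading byte 0xF0 = 11110000 → 4-byte char #9 = F0 90 8C 9A.
Offset 25: leading byte 0xCB = 11001011 → 2-byte char #10 = CB A7.
Leading byte 0xCB = 11001011 matches 110xxxxx → 2-byte sequence.
Byte 1: 0xCB = 11001011, payload 01011 (5 bits).
Byte 2: 0xA7 = 10100111 (10xxxxxx ✓), payload 100111.
Concatenate: 01011100111 = 0x2E7 (11 bits → U+02E7).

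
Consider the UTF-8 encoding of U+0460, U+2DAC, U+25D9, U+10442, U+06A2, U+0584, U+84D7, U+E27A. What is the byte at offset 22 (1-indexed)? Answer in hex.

0xBA

1-indexed offset 22 is 0-indexed offset 21.
U+0460 → 2-byte form D1 A0 at offsets 0–1.
U+2DAC → 3-byte form E2 B6 AC at offsets 2–4.
U+25D9 → 3-byte form E2 97 99 at offsets 5–7.
U+10442 → 4-byte form F0 90 91 82 at offsets 8–11.
U+06A2 → 2-byte form DA A2 at offsets 12–13.
U+0584 → 2-byte form D6 84 at offsets 14–15.
U+84D7 → 3-byte form E8 93 97 at offsets 16–18.
U+E27A → 3-byte form EE 89 BA at offsets 19–21.
Offset 21 falls in char 8's range; it's byte 3 of EE 89 BA = 0xBA.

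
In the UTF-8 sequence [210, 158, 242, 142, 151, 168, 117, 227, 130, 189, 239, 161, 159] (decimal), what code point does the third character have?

Offset 0: leading byte 0xD2 = 11010010 → 2-byte char #1 = D2 9E.
Offset 2: leading byte 0xF2 = 11110010 → 4-byte char #2 = F2 8E 97 A8.
Offset 6: leading byte 0x75 = 01110101 → 1-byte char #3 = 75.
Leading byte 0x75 = 01110101 matches 0xxxxxxx → 1-byte sequence.
Byte 1: 0x75 = 01110101, payload 1110101 (7 bits).
Concatenate: 1110101 = 0x75 (7 bits → U+0075).

U+0075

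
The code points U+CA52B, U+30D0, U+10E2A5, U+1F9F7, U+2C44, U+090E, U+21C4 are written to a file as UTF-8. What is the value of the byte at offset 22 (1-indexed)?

1-indexed offset 22 is 0-indexed offset 21.
U+CA52B → 4-byte form F3 8A 94 AB at offsets 0–3.
U+30D0 → 3-byte form E3 83 90 at offsets 4–6.
U+10E2A5 → 4-byte form F4 8E 8A A5 at offsets 7–10.
U+1F9F7 → 4-byte form F0 9F A7 B7 at offsets 11–14.
U+2C44 → 3-byte form E2 B1 84 at offsets 15–17.
U+090E → 3-byte form E0 A4 8E at offsets 18–20.
U+21C4 → 3-byte form E2 87 84 at offsets 21–23.
Offset 21 falls in char 7's range; it's byte 1 of E2 87 84 = 0xE2.

0xE2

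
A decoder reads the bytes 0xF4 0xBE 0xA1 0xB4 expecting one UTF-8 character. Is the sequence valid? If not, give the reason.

invalid (encodes a value above U+10FFFF)

Leading byte 0xF4 = 11110100 → 4-byte form.
Payload = 0x13E874, which exceeds U+10FFFF, the maximum Unicode code point. (Leading bytes F5–FF, or F4 followed by ≥ 0x90, are invalid.)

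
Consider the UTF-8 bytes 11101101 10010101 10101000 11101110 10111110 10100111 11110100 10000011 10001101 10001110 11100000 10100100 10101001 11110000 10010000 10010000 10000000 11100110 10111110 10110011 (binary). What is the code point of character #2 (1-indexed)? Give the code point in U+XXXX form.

Offset 0: leading byte 0xED = 11101101 → 3-byte char #1 = ED 95 A8.
Offset 3: leading byte 0xEE = 11101110 → 3-byte char #2 = EE BE A7.
Leading byte 0xEE = 11101110 matches 1110xxxx → 3-byte sequence.
Byte 1: 0xEE = 11101110, payload 1110 (4 bits).
Byte 2: 0xBE = 10111110 (10xxxxxx ✓), payload 111110.
Byte 3: 0xA7 = 10100111 (10xxxxxx ✓), payload 100111.
Concatenate: 1110111110100111 = 0xEFA7 (16 bits → U+EFA7).

U+EFA7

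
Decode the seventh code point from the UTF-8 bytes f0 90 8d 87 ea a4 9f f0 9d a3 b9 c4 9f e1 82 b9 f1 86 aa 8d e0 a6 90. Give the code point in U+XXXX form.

Offset 0: leading byte 0xF0 = 11110000 → 4-byte char #1 = F0 90 8D 87.
Offset 4: leading byte 0xEA = 11101010 → 3-byte char #2 = EA A4 9F.
Offset 7: leading byte 0xF0 = 11110000 → 4-byte char #3 = F0 9D A3 B9.
Offset 11: leading byte 0xC4 = 11000100 → 2-byte char #4 = C4 9F.
Offset 13: leading byte 0xE1 = 11100001 → 3-byte char #5 = E1 82 B9.
Offset 16: leading byte 0xF1 = 11110001 → 4-byte char #6 = F1 86 AA 8D.
Offset 20: leading byte 0xE0 = 11100000 → 3-byte char #7 = E0 A6 90.
Leading byte 0xE0 = 11100000 matches 1110xxxx → 3-byte sequence.
Byte 1: 0xE0 = 11100000, payload 0000 (4 bits).
Byte 2: 0xA6 = 10100110 (10xxxxxx ✓), payload 100110.
Byte 3: 0x90 = 10010000 (10xxxxxx ✓), payload 010000.
Concatenate: 0000100110010000 = 0x990 (16 bits → U+0990).

U+0990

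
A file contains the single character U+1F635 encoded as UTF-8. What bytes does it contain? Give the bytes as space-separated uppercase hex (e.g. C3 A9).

U+1F635 = 0x1F635 = 128565 decimal. In range U+10000–U+10FFFF → 4-byte form: 11110xxx 10xxxxxx 10xxxxxx 10xxxxxx.
Binary (21 bits): 000011111011000110101.
Split 3+6+6+6: 000 | 011111 | 011000 | 110101.
Byte 1: 11110000 = 0xF0.
Byte 2: 10011111 = 0x9F.
Byte 3: 10011000 = 0x98.
Byte 4: 10110101 = 0xB5.

F0 9F 98 B5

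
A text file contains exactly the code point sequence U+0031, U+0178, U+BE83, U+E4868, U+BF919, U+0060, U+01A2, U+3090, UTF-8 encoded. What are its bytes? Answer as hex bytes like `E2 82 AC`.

U+0031: 1-byte form → 31.
U+0178: 2-byte form → C5 B8.
U+BE83: 3-byte form → EB BA 83.
U+E4868: 4-byte form → F3 A4 A1 A8.
U+BF919: 4-byte form → F2 BF A4 99.
U+0060: 1-byte form → 60.
U+01A2: 2-byte form → C6 A2.
U+3090: 3-byte form → E3 82 90.
Concatenated (20 bytes): 31 C5 B8 EB BA 83 F3 A4 A1 A8 F2 BF A4 99 60 C6 A2 E3 82 90.

31 C5 B8 EB BA 83 F3 A4 A1 A8 F2 BF A4 99 60 C6 A2 E3 82 90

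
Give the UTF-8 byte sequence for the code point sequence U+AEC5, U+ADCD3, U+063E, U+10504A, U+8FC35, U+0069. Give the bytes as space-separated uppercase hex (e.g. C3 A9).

EA BB 85 F2 AD B3 93 D8 BE F4 85 81 8A F2 8F B0 B5 69

U+AEC5: 3-byte form → EA BB 85.
U+ADCD3: 4-byte form → F2 AD B3 93.
U+063E: 2-byte form → D8 BE.
U+10504A: 4-byte form → F4 85 81 8A.
U+8FC35: 4-byte form → F2 8F B0 B5.
U+0069: 1-byte form → 69.
Concatenated (18 bytes): EA BB 85 F2 AD B3 93 D8 BE F4 85 81 8A F2 8F B0 B5 69.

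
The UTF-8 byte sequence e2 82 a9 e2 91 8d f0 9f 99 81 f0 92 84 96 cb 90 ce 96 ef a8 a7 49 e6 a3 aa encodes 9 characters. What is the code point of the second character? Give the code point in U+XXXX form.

U+244D

Offset 0: leading byte 0xE2 = 11100010 → 3-byte char #1 = E2 82 A9.
Offset 3: leading byte 0xE2 = 11100010 → 3-byte char #2 = E2 91 8D.
Leading byte 0xE2 = 11100010 matches 1110xxxx → 3-byte sequence.
Byte 1: 0xE2 = 11100010, payload 0010 (4 bits).
Byte 2: 0x91 = 10010001 (10xxxxxx ✓), payload 010001.
Byte 3: 0x8D = 10001101 (10xxxxxx ✓), payload 001101.
Concatenate: 0010010001001101 = 0x244D (16 bits → U+244D).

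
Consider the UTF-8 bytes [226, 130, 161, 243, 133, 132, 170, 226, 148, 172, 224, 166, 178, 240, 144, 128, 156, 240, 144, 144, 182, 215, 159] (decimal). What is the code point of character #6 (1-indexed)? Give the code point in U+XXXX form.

U+10436

Offset 0: leading byte 0xE2 = 11100010 → 3-byte char #1 = E2 82 A1.
Offset 3: leading byte 0xF3 = 11110011 → 4-byte char #2 = F3 85 84 AA.
Offset 7: leading byte 0xE2 = 11100010 → 3-byte char #3 = E2 94 AC.
Offset 10: leading byte 0xE0 = 11100000 → 3-byte char #4 = E0 A6 B2.
Offset 13: leading byte 0xF0 = 11110000 → 4-byte char #5 = F0 90 80 9C.
Offset 17: leading byte 0xF0 = 11110000 → 4-byte char #6 = F0 90 90 B6.
Leading byte 0xF0 = 11110000 matches 11110xxx → 4-byte sequence.
Byte 1: 0xF0 = 11110000, payload 000 (3 bits).
Byte 2: 0x90 = 10010000 (10xxxxxx ✓), payload 010000.
Byte 3: 0x90 = 10010000 (10xxxxxx ✓), payload 010000.
Byte 4: 0xB6 = 10110110 (10xxxxxx ✓), payload 110110.
Concatenate: 000010000010000110110 = 0x10436 (21 bits → U+10436).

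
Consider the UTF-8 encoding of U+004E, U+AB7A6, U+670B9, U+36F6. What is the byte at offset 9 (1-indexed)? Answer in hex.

0xB9

1-indexed offset 9 is 0-indexed offset 8.
U+004E → 1-byte form 4E at offsets 0–0.
U+AB7A6 → 4-byte form F2 AB 9E A6 at offsets 1–4.
U+670B9 → 4-byte form F1 A7 82 B9 at offsets 5–8.
Offset 8 falls in char 3's range; it's byte 4 of F1 A7 82 B9 = 0xB9.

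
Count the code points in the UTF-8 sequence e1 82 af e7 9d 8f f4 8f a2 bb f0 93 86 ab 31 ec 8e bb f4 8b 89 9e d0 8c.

8

Byte at offset 0: 0xE1 = 11100001 → 3-byte char (#1). Advance 3.
Byte at offset 3: 0xE7 = 11100111 → 3-byte char (#2). Advance 3.
Byte at offset 6: 0xF4 = 11110100 → 4-byte char (#3). Advance 4.
Byte at offset 10: 0xF0 = 11110000 → 4-byte char (#4). Advance 4.
Byte at offset 14: 0x31 = 00110001 → 1-byte char (#5). Advance 1.
Byte at offset 15: 0xEC = 11101100 → 3-byte char (#6). Advance 3.
Byte at offset 18: 0xF4 = 11110100 → 4-byte char (#7). Advance 4.
Byte at offset 22: 0xD0 = 11010000 → 2-byte char (#8). Advance 2.
Reached end at offset 24 after 8 code points.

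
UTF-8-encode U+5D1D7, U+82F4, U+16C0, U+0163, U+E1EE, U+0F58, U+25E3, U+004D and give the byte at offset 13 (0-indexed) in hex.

0x87

U+5D1D7 → 4-byte form F1 9D 87 97 at offsets 0–3.
U+82F4 → 3-byte form E8 8B B4 at offsets 4–6.
U+16C0 → 3-byte form E1 9B 80 at offsets 7–9.
U+0163 → 2-byte form C5 A3 at offsets 10–11.
U+E1EE → 3-byte form EE 87 AE at offsets 12–14.
Offset 13 falls in char 5's range; it's byte 2 of EE 87 AE = 0x87.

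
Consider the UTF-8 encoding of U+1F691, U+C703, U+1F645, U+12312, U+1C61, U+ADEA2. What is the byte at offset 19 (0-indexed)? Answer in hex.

U+1F691 → 4-byte form F0 9F 9A 91 at offsets 0–3.
U+C703 → 3-byte form EC 9C 83 at offsets 4–6.
U+1F645 → 4-byte form F0 9F 99 85 at offsets 7–10.
U+12312 → 4-byte form F0 92 8C 92 at offsets 11–14.
U+1C61 → 3-byte form E1 B1 A1 at offsets 15–17.
U+ADEA2 → 4-byte form F2 AD BA A2 at offsets 18–21.
Offset 19 falls in char 6's range; it's byte 2 of F2 AD BA A2 = 0xAD.

0xAD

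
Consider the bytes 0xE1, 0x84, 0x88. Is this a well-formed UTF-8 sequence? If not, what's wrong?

Leading byte 0xE1 = 11100001 → 3-byte form.
Continuation bytes 0x84=10000100, 0x88=10001000 all match 10xxxxxx.
Decoded value 0x1108 is ≥ 0x800 (shortest form) and not a surrogate.

valid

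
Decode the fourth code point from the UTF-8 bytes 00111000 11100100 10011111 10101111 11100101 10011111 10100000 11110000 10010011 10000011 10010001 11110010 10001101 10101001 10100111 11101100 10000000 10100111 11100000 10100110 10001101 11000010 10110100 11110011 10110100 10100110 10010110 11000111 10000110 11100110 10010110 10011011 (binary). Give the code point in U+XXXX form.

U+130D1

Offset 0: leading byte 0x38 = 00111000 → 1-byte char #1 = 38.
Offset 1: leading byte 0xE4 = 11100100 → 3-byte char #2 = E4 9F AF.
Offset 4: leading byte 0xE5 = 11100101 → 3-byte char #3 = E5 9F A0.
Offset 7: leading byte 0xF0 = 11110000 → 4-byte char #4 = F0 93 83 91.
Leading byte 0xF0 = 11110000 matches 11110xxx → 4-byte sequence.
Byte 1: 0xF0 = 11110000, payload 000 (3 bits).
Byte 2: 0x93 = 10010011 (10xxxxxx ✓), payload 010011.
Byte 3: 0x83 = 10000011 (10xxxxxx ✓), payload 000011.
Byte 4: 0x91 = 10010001 (10xxxxxx ✓), payload 010001.
Concatenate: 000010011000011010001 = 0x130D1 (21 bits → U+130D1).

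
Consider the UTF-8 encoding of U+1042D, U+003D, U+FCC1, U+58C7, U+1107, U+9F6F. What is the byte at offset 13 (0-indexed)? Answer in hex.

U+1042D → 4-byte form F0 90 90 AD at offsets 0–3.
U+003D → 1-byte form 3D at offsets 4–4.
U+FCC1 → 3-byte form EF B3 81 at offsets 5–7.
U+58C7 → 3-byte form E5 A3 87 at offsets 8–10.
U+1107 → 3-byte form E1 84 87 at offsets 11–13.
Offset 13 falls in char 5's range; it's byte 3 of E1 84 87 = 0x87.

0x87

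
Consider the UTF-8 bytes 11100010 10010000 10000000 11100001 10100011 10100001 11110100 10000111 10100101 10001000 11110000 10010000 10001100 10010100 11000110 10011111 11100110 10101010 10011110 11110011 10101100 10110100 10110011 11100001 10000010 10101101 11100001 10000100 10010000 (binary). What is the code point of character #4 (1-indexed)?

Offset 0: leading byte 0xE2 = 11100010 → 3-byte char #1 = E2 90 80.
Offset 3: leading byte 0xE1 = 11100001 → 3-byte char #2 = E1 A3 A1.
Offset 6: leading byte 0xF4 = 11110100 → 4-byte char #3 = F4 87 A5 88.
Offset 10: leading byte 0xF0 = 11110000 → 4-byte char #4 = F0 90 8C 94.
Leading byte 0xF0 = 11110000 matches 11110xxx → 4-byte sequence.
Byte 1: 0xF0 = 11110000, payload 000 (3 bits).
Byte 2: 0x90 = 10010000 (10xxxxxx ✓), payload 010000.
Byte 3: 0x8C = 10001100 (10xxxxxx ✓), payload 001100.
Byte 4: 0x94 = 10010100 (10xxxxxx ✓), payload 010100.
Concatenate: 000010000001100010100 = 0x10314 (21 bits → U+10314).

U+10314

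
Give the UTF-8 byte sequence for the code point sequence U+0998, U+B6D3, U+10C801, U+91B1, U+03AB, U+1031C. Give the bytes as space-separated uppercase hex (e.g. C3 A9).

U+0998: 3-byte form → E0 A6 98.
U+B6D3: 3-byte form → EB 9B 93.
U+10C801: 4-byte form → F4 8C A0 81.
U+91B1: 3-byte form → E9 86 B1.
U+03AB: 2-byte form → CE AB.
U+1031C: 4-byte form → F0 90 8C 9C.
Concatenated (19 bytes): E0 A6 98 EB 9B 93 F4 8C A0 81 E9 86 B1 CE AB F0 90 8C 9C.

E0 A6 98 EB 9B 93 F4 8C A0 81 E9 86 B1 CE AB F0 90 8C 9C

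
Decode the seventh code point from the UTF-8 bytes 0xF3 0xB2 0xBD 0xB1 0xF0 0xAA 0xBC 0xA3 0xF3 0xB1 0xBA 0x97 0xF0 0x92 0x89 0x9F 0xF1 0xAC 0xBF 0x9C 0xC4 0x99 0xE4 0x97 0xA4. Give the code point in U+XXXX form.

Offset 0: leading byte 0xF3 = 11110011 → 4-byte char #1 = F3 B2 BD B1.
Offset 4: leading byte 0xF0 = 11110000 → 4-byte char #2 = F0 AA BC A3.
Offset 8: leading byte 0xF3 = 11110011 → 4-byte char #3 = F3 B1 BA 97.
Offset 12: leading byte 0xF0 = 11110000 → 4-byte char #4 = F0 92 89 9F.
Offset 16: leading byte 0xF1 = 11110001 → 4-byte char #5 = F1 AC BF 9C.
Offset 20: leading byte 0xC4 = 11000100 → 2-byte char #6 = C4 99.
Offset 22: leading byte 0xE4 = 11100100 → 3-byte char #7 = E4 97 A4.
Leading byte 0xE4 = 11100100 matches 1110xxxx → 3-byte sequence.
Byte 1: 0xE4 = 11100100, payload 0100 (4 bits).
Byte 2: 0x97 = 10010111 (10xxxxxx ✓), payload 010111.
Byte 3: 0xA4 = 10100100 (10xxxxxx ✓), payload 100100.
Concatenate: 0100010111100100 = 0x45E4 (16 bits → U+45E4).

U+45E4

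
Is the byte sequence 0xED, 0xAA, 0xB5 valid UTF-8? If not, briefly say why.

Structurally a 3-byte sequence; payload = 0xDAB5.
But 0xDAB5 is in U+D800–U+DFFF, the surrogate range. Surrogates are not Unicode scalar values and are forbidden in UTF-8.

invalid (encodes a surrogate (U+D800–U+DFFF))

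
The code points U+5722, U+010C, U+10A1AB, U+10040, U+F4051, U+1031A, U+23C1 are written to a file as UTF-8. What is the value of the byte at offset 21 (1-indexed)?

1-indexed offset 21 is 0-indexed offset 20.
U+5722 → 3-byte form E5 9C A2 at offsets 0–2.
U+010C → 2-byte form C4 8C at offsets 3–4.
U+10A1AB → 4-byte form F4 8A 86 AB at offsets 5–8.
U+10040 → 4-byte form F0 90 81 80 at offsets 9–12.
U+F4051 → 4-byte form F3 B4 81 91 at offsets 13–16.
U+1031A → 4-byte form F0 90 8C 9A at offsets 17–20.
Offset 20 falls in char 6's range; it's byte 4 of F0 90 8C 9A = 0x9A.

0x9A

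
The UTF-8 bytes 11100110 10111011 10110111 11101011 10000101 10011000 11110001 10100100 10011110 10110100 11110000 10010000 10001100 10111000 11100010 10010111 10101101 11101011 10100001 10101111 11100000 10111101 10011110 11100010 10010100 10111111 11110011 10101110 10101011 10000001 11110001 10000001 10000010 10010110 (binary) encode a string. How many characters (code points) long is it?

10

Byte at offset 0: 0xE6 = 11100110 → 3-byte char (#1). Advance 3.
Byte at offset 3: 0xEB = 11101011 → 3-byte char (#2). Advance 3.
Byte at offset 6: 0xF1 = 11110001 → 4-byte char (#3). Advance 4.
Byte at offset 10: 0xF0 = 11110000 → 4-byte char (#4). Advance 4.
Byte at offset 14: 0xE2 = 11100010 → 3-byte char (#5). Advance 3.
Byte at offset 17: 0xEB = 11101011 → 3-byte char (#6). Advance 3.
Byte at offset 20: 0xE0 = 11100000 → 3-byte char (#7). Advance 3.
Byte at offset 23: 0xE2 = 11100010 → 3-byte char (#8). Advance 3.
Byte at offset 26: 0xF3 = 11110011 → 4-byte char (#9). Advance 4.
Byte at offset 30: 0xF1 = 11110001 → 4-byte char (#10). Advance 4.
Reached end at offset 34 after 10 code points.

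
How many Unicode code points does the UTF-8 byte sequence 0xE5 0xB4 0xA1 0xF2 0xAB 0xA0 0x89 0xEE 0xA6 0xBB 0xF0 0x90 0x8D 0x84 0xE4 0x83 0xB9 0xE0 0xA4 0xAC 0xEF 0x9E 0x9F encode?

7

Byte at offset 0: 0xE5 = 11100101 → 3-byte char (#1). Advance 3.
Byte at offset 3: 0xF2 = 11110010 → 4-byte char (#2). Advance 4.
Byte at offset 7: 0xEE = 11101110 → 3-byte char (#3). Advance 3.
Byte at offset 10: 0xF0 = 11110000 → 4-byte char (#4). Advance 4.
Byte at offset 14: 0xE4 = 11100100 → 3-byte char (#5). Advance 3.
Byte at offset 17: 0xE0 = 11100000 → 3-byte char (#6). Advance 3.
Byte at offset 20: 0xEF = 11101111 → 3-byte char (#7). Advance 3.
Reached end at offset 23 after 7 code points.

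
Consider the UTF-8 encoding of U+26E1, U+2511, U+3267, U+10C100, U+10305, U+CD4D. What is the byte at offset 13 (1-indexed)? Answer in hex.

0x80

1-indexed offset 13 is 0-indexed offset 12.
U+26E1 → 3-byte form E2 9B A1 at offsets 0–2.
U+2511 → 3-byte form E2 94 91 at offsets 3–5.
U+3267 → 3-byte form E3 89 A7 at offsets 6–8.
U+10C100 → 4-byte form F4 8C 84 80 at offsets 9–12.
Offset 12 falls in char 4's range; it's byte 4 of F4 8C 84 80 = 0x80.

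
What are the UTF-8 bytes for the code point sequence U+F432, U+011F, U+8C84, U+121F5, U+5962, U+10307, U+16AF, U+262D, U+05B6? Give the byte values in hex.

EF 90 B2 C4 9F E8 B2 84 F0 92 87 B5 E5 A5 A2 F0 90 8C 87 E1 9A AF E2 98 AD D6 B6

U+F432: 3-byte form → EF 90 B2.
U+011F: 2-byte form → C4 9F.
U+8C84: 3-byte form → E8 B2 84.
U+121F5: 4-byte form → F0 92 87 B5.
U+5962: 3-byte form → E5 A5 A2.
U+10307: 4-byte form → F0 90 8C 87.
U+16AF: 3-byte form → E1 9A AF.
U+262D: 3-byte form → E2 98 AD.
U+05B6: 2-byte form → D6 B6.
Concatenated (27 bytes): EF 90 B2 C4 9F E8 B2 84 F0 92 87 B5 E5 A5 A2 F0 90 8C 87 E1 9A AF E2 98 AD D6 B6.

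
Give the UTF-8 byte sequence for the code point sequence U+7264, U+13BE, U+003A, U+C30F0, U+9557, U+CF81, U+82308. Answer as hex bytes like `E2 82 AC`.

E7 89 A4 E1 8E BE 3A F3 83 83 B0 E9 95 97 EC BE 81 F2 82 8C 88

U+7264: 3-byte form → E7 89 A4.
U+13BE: 3-byte form → E1 8E BE.
U+003A: 1-byte form → 3A.
U+C30F0: 4-byte form → F3 83 83 B0.
U+9557: 3-byte form → E9 95 97.
U+CF81: 3-byte form → EC BE 81.
U+82308: 4-byte form → F2 82 8C 88.
Concatenated (21 bytes): E7 89 A4 E1 8E BE 3A F3 83 83 B0 E9 95 97 EC BE 81 F2 82 8C 88.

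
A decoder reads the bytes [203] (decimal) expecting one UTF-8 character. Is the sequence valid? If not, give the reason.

Leading byte 0xCB = 11001011 → 2-byte form, but only 1 byte is present.

invalid (sequence truncated)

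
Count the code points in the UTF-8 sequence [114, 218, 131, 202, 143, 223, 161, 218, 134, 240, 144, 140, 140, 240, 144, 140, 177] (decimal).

Byte at offset 0: 0x72 = 01110010 → 1-byte char (#1). Advance 1.
Byte at offset 1: 0xDA = 11011010 → 2-byte char (#2). Advance 2.
Byte at offset 3: 0xCA = 11001010 → 2-byte char (#3). Advance 2.
Byte at offset 5: 0xDF = 11011111 → 2-byte char (#4). Advance 2.
Byte at offset 7: 0xDA = 11011010 → 2-byte char (#5). Advance 2.
Byte at offset 9: 0xF0 = 11110000 → 4-byte char (#6). Advance 4.
Byte at offset 13: 0xF0 = 11110000 → 4-byte char (#7). Advance 4.
Reached end at offset 17 after 7 code points.

7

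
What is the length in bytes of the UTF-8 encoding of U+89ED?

3

U+89ED = 0x89ED. UTF-8 uses 1 byte below 0x80, 2 below 0x800, 3 below 0x10000, 4 up to 0x10FFFF. 0x89ED is in U+0800–U+FFFF → 3 bytes.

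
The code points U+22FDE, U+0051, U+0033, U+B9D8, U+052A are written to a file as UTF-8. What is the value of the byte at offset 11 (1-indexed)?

1-indexed offset 11 is 0-indexed offset 10.
U+22FDE → 4-byte form F0 A2 BF 9E at offsets 0–3.
U+0051 → 1-byte form 51 at offsets 4–4.
U+0033 → 1-byte form 33 at offsets 5–5.
U+B9D8 → 3-byte form EB A7 98 at offsets 6–8.
U+052A → 2-byte form D4 AA at offsets 9–10.
Offset 10 falls in char 5's range; it's byte 2 of D4 AA = 0xAA.

0xAA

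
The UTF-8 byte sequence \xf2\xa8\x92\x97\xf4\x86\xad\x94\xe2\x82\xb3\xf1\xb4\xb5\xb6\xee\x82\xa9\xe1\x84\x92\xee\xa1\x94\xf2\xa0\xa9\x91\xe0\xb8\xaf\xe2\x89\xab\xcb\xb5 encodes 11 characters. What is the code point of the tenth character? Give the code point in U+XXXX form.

U+226B

Offset 0: leading byte 0xF2 = 11110010 → 4-byte char #1 = F2 A8 92 97.
Offset 4: leading byte 0xF4 = 11110100 → 4-byte char #2 = F4 86 AD 94.
Offset 8: leading byte 0xE2 = 11100010 → 3-byte char #3 = E2 82 B3.
Offset 11: leading byte 0xF1 = 11110001 → 4-byte char #4 = F1 B4 B5 B6.
Offset 15: leading byte 0xEE = 11101110 → 3-byte char #5 = EE 82 A9.
Offset 18: leading byte 0xE1 = 11100001 → 3-byte char #6 = E1 84 92.
Offset 21: leading byte 0xEE = 11101110 → 3-byte char #7 = EE A1 94.
Offset 24: leading byte 0xF2 = 11110010 → 4-byte char #8 = F2 A0 A9 91.
Offset 28: leading byte 0xE0 = 11100000 → 3-byte char #9 = E0 B8 AF.
Offset 31: leading byte 0xE2 = 11100010 → 3-byte char #10 = E2 89 AB.
Leading byte 0xE2 = 11100010 matches 1110xxxx → 3-byte sequence.
Byte 1: 0xE2 = 11100010, payload 0010 (4 bits).
Byte 2: 0x89 = 10001001 (10xxxxxx ✓), payload 001001.
Byte 3: 0xAB = 10101011 (10xxxxxx ✓), payload 101011.
Concatenate: 0010001001101011 = 0x226B (16 bits → U+226B).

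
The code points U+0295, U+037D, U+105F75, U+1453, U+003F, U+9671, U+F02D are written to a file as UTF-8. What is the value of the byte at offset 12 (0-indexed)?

0xE9

U+0295 → 2-byte form CA 95 at offsets 0–1.
U+037D → 2-byte form CD BD at offsets 2–3.
U+105F75 → 4-byte form F4 85 BD B5 at offsets 4–7.
U+1453 → 3-byte form E1 91 93 at offsets 8–10.
U+003F → 1-byte form 3F at offsets 11–11.
U+9671 → 3-byte form E9 99 B1 at offsets 12–14.
Offset 12 falls in char 6's range; it's byte 1 of E9 99 B1 = 0xE9.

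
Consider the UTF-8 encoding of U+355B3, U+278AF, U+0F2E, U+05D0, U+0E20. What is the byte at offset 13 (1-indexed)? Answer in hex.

1-indexed offset 13 is 0-indexed offset 12.
U+355B3 → 4-byte form F0 B5 96 B3 at offsets 0–3.
U+278AF → 4-byte form F0 A7 A2 AF at offsets 4–7.
U+0F2E → 3-byte form E0 BC AE at offsets 8–10.
U+05D0 → 2-byte form D7 90 at offsets 11–12.
Offset 12 falls in char 4's range; it's byte 2 of D7 90 = 0x90.

0x90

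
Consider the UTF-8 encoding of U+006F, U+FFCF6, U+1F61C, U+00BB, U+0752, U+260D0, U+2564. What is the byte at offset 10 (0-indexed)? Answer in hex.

0xBB

U+006F → 1-byte form 6F at offsets 0–0.
U+FFCF6 → 4-byte form F3 BF B3 B6 at offsets 1–4.
U+1F61C → 4-byte form F0 9F 98 9C at offsets 5–8.
U+00BB → 2-byte form C2 BB at offsets 9–10.
Offset 10 falls in char 4's range; it's byte 2 of C2 BB = 0xBB.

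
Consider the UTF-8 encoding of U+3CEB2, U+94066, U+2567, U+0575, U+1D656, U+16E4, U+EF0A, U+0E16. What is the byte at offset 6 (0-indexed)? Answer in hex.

0x81

U+3CEB2 → 4-byte form F0 BC BA B2 at offsets 0–3.
U+94066 → 4-byte form F2 94 81 A6 at offsets 4–7.
Offset 6 falls in char 2's range; it's byte 3 of F2 94 81 A6 = 0x81.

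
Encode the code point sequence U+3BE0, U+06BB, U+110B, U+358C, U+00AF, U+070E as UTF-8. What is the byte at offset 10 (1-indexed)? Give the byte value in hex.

0x96

1-indexed offset 10 is 0-indexed offset 9.
U+3BE0 → 3-byte form E3 AF A0 at offsets 0–2.
U+06BB → 2-byte form DA BB at offsets 3–4.
U+110B → 3-byte form E1 84 8B at offsets 5–7.
U+358C → 3-byte form E3 96 8C at offsets 8–10.
Offset 9 falls in char 4's range; it's byte 2 of E3 96 8C = 0x96.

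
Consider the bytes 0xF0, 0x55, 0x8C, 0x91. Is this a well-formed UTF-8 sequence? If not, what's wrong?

Leading byte 0xF0 = 11110000 → 4-byte form.
Byte 2 is 0x55 = 01010101, which is not 10xxxxxx — expected a continuation byte.

invalid (non-continuation byte where continuation expected)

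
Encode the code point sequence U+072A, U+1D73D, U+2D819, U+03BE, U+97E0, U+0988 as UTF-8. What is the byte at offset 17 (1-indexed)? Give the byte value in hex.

0xA6

1-indexed offset 17 is 0-indexed offset 16.
U+072A → 2-byte form DC AA at offsets 0–1.
U+1D73D → 4-byte form F0 9D 9C BD at offsets 2–5.
U+2D819 → 4-byte form F0 AD A0 99 at offsets 6–9.
U+03BE → 2-byte form CE BE at offsets 10–11.
U+97E0 → 3-byte form E9 9F A0 at offsets 12–14.
U+0988 → 3-byte form E0 A6 88 at offsets 15–17.
Offset 16 falls in char 6's range; it's byte 2 of E0 A6 88 = 0xA6.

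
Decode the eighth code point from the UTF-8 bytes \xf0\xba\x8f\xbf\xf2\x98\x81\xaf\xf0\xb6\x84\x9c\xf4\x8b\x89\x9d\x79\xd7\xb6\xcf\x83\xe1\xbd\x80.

U+1F40

Offset 0: leading byte 0xF0 = 11110000 → 4-byte char #1 = F0 BA 8F BF.
Offset 4: leading byte 0xF2 = 11110010 → 4-byte char #2 = F2 98 81 AF.
Offset 8: leading byte 0xF0 = 11110000 → 4-byte char #3 = F0 B6 84 9C.
Offset 12: leading byte 0xF4 = 11110100 → 4-byte char #4 = F4 8B 89 9D.
Offset 16: leading byte 0x79 = 01111001 → 1-byte char #5 = 79.
Offset 17: leading byte 0xD7 = 11010111 → 2-byte char #6 = D7 B6.
Offset 19: leading byte 0xCF = 11001111 → 2-byte char #7 = CF 83.
Offset 21: leading byte 0xE1 = 11100001 → 3-byte char #8 = E1 BD 80.
Leading byte 0xE1 = 11100001 matches 1110xxxx → 3-byte sequence.
Byte 1: 0xE1 = 11100001, payload 0001 (4 bits).
Byte 2: 0xBD = 10111101 (10xxxxxx ✓), payload 111101.
Byte 3: 0x80 = 10000000 (10xxxxxx ✓), payload 000000.
Concatenate: 0001111101000000 = 0x1F40 (16 bits → U+1F40).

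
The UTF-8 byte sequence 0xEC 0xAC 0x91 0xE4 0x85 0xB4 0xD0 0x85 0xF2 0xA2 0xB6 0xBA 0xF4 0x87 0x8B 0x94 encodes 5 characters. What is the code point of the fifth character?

U+1072D4

Offset 0: leading byte 0xEC = 11101100 → 3-byte char #1 = EC AC 91.
Offset 3: leading byte 0xE4 = 11100100 → 3-byte char #2 = E4 85 B4.
Offset 6: leading byte 0xD0 = 11010000 → 2-byte char #3 = D0 85.
Offset 8: leading byte 0xF2 = 11110010 → 4-byte char #4 = F2 A2 B6 BA.
Offset 12: leading byte 0xF4 = 11110100 → 4-byte char #5 = F4 87 8B 94.
Leading byte 0xF4 = 11110100 matches 11110xxx → 4-byte sequence.
Byte 1: 0xF4 = 11110100, payload 100 (3 bits).
Byte 2: 0x87 = 10000111 (10xxxxxx ✓), payload 000111.
Byte 3: 0x8B = 10001011 (10xxxxxx ✓), payload 001011.
Byte 4: 0x94 = 10010100 (10xxxxxx ✓), payload 010100.
Concatenate: 100000111001011010100 = 0x1072D4 (21 bits → U+1072D4).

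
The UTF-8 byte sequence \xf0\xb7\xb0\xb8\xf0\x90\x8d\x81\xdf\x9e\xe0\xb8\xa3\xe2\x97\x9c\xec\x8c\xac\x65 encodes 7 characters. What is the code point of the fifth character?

Offset 0: leading byte 0xF0 = 11110000 → 4-byte char #1 = F0 B7 B0 B8.
Offset 4: leading byte 0xF0 = 11110000 → 4-byte char #2 = F0 90 8D 81.
Offset 8: leading byte 0xDF = 11011111 → 2-byte char #3 = DF 9E.
Offset 10: leading byte 0xE0 = 11100000 → 3-byte char #4 = E0 B8 A3.
Offset 13: leading byte 0xE2 = 11100010 → 3-byte char #5 = E2 97 9C.
Leading byte 0xE2 = 11100010 matches 1110xxxx → 3-byte sequence.
Byte 1: 0xE2 = 11100010, payload 0010 (4 bits).
Byte 2: 0x97 = 10010111 (10xxxxxx ✓), payload 010111.
Byte 3: 0x9C = 10011100 (10xxxxxx ✓), payload 011100.
Concatenate: 0010010111011100 = 0x25DC (16 bits → U+25DC).

U+25DC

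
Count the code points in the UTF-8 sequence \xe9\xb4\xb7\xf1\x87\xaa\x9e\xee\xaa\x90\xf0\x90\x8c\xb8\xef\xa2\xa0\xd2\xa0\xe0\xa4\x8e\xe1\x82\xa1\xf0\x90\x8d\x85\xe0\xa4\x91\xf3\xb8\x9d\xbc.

11

Byte at offset 0: 0xE9 = 11101001 → 3-byte char (#1). Advance 3.
Byte at offset 3: 0xF1 = 11110001 → 4-byte char (#2). Advance 4.
Byte at offset 7: 0xEE = 11101110 → 3-byte char (#3). Advance 3.
Byte at offset 10: 0xF0 = 11110000 → 4-byte char (#4). Advance 4.
Byte at offset 14: 0xEF = 11101111 → 3-byte char (#5). Advance 3.
Byte at offset 17: 0xD2 = 11010010 → 2-byte char (#6). Advance 2.
Byte at offset 19: 0xE0 = 11100000 → 3-byte char (#7). Advance 3.
Byte at offset 22: 0xE1 = 11100001 → 3-byte char (#8). Advance 3.
Byte at offset 25: 0xF0 = 11110000 → 4-byte char (#9). Advance 4.
Byte at offset 29: 0xE0 = 11100000 → 3-byte char (#10). Advance 3.
Byte at offset 32: 0xF3 = 11110011 → 4-byte char (#11). Advance 4.
Reached end at offset 36 after 11 code points.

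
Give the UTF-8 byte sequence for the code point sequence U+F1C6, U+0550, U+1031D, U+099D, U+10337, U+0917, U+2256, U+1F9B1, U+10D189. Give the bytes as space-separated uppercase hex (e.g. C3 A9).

U+F1C6: 3-byte form → EF 87 86.
U+0550: 2-byte form → D5 90.
U+1031D: 4-byte form → F0 90 8C 9D.
U+099D: 3-byte form → E0 A6 9D.
U+10337: 4-byte form → F0 90 8C B7.
U+0917: 3-byte form → E0 A4 97.
U+2256: 3-byte form → E2 89 96.
U+1F9B1: 4-byte form → F0 9F A6 B1.
U+10D189: 4-byte form → F4 8D 86 89.
Concatenated (30 bytes): EF 87 86 D5 90 F0 90 8C 9D E0 A6 9D F0 90 8C B7 E0 A4 97 E2 89 96 F0 9F A6 B1 F4 8D 86 89.

EF 87 86 D5 90 F0 90 8C 9D E0 A6 9D F0 90 8C B7 E0 A4 97 E2 89 96 F0 9F A6 B1 F4 8D 86 89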